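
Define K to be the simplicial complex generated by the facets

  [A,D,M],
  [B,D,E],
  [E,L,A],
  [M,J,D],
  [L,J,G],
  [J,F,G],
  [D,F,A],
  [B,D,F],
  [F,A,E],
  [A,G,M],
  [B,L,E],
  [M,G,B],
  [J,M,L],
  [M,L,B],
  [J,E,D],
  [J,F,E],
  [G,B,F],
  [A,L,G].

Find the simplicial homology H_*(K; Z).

Fix the vertex order A < B < D < E < F < G < J < L < M and write every simplex with vertices in increasing order. Then dim K = 2 and the simplices of K are:

  0-simplices (9): A, B, D, E, F, G, J, L, M
  1-simplices (27): AD, AE, AF, AG, AL, AM, BD, BE, BF, BG, BL, BM, DE, DF, DJ, DM, EF, EJ, EL, FG, FJ, GJ, GL, GM, JL, JM, LM
  2-simplices (18): ADF, ADM, AEF, AEL, AGL, AGM, BDE, BDF, BEL, BFG, BGM, BLM, DEJ, DJM, EFJ, FGJ, GJL, JLM

so the chain groups are C_0 ≅ Z^9, C_1 ≅ Z^27, C_2 ≅ Z^18.

Boundary ∂_1: C_1 → C_0 is given by ∂[p,q] = [q] − [p]. For instance
  ∂JL = L − J.
The 9×27 boundary matrix has rank 8 and Smith normal form diag(1,1,1,1,1,1,1,1).

∂_2: C_2 → C_1 acts by ∂[p,q,r] = [q,r] − [p,r] + [p,q]. For instance
  ∂AGL = GL − AL + AG,
  ∂BGM = GM − BM + BG.
The resulting 27×18 matrix has rank 18, and its Smith normal form has invariant factors (1,1,1,1,1,1,1,1,1,1,1,1,1,1,1,1,1,2).

Now H_k = ker ∂_k / im ∂_{k+1}, so:

  H_0: rank C_0 − rank ∂_1 = 9 − 8 = 1, and the invariant factors of ∂_1 are all 1, so H_0 = Z.
  H_1: rank ker ∂_1 − rank ∂_2 = (27 − 8) − 18 = 1, and ∂_2 has invariant factor 2 > 1, so H_1 = Z ⊕ Z/2Z.
  H_2: rank ker ∂_2 − rank ∂_3 = (18 − 18) − 0 = 0, and there is no ∂_3, so H_2 = 0.

As a check, the Euler characteristic is 9 − 27 + 18 = 0, which agrees with 1 − 1 + 0 = 0.

H_0 = Z,  H_1 = Z ⊕ Z/2Z,  H_2 = 0.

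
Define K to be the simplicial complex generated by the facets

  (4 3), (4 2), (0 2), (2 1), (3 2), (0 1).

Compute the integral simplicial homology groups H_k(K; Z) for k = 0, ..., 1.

We work with the vertex ordering 0 < 1 < 2 < 3 < 4. The simplices of K, each written with vertices in increasing order, are:

  0-simplices (5): [0], [1], [2], [3], [4]
  1-simplices (6): [0,1], [0,2], [1,2], [2,3], [2,4], [3,4]

Hence C_0 ≅ Z^5, C_1 ≅ Z^6.

Boundary ∂_1: C_1 → C_0 sends each edge [p,q] (with p < q) to q − p.
The 5×6 boundary matrix has rank 4 and Smith normal form diag(1,1,1,1).

Now H_k = ker ∂_k / im ∂_{k+1}, so:

  H_0: rank C_0 − rank ∂_1 = 5 − 4 = 1, and the invariant factors of ∂_1 are all 1, so H_0 ≅ Z.
  H_1: rank ker ∂_1 − rank ∂_2 = (6 − 4) − 0 = 2, and there is no ∂_2, so H_1 ≅ Z^2.

H_0 = Z,  H_1 = Z^2.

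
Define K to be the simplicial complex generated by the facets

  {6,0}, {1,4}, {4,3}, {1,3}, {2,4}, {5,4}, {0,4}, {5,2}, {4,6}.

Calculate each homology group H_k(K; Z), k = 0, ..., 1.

Order the vertices as 0 < 1 < 2 < 3 < 4 < 5 < 6. Listing each simplex with vertices in this order, K has dimension 1 with simplices:

  0-simplices (7): [0], [1], [2], [3], [4], [5], [6]
  1-simplices (9): [0,4], [0,6], [1,3], [1,4], [2,4], [2,5], [3,4], [4,5], [4,6]

giving chain groups C_0 ≅ Z^7, C_1 ≅ Z^9.

Boundary ∂_1: C_1 → C_0 is given by ∂[p,q] = [q] − [p]. For instance
  ∂[4,6] = [6] − [4].
The 7×9 boundary matrix has rank 6 and Smith normal form diag(1,1,1,1,1,1).

From H_k ≅ ker(∂_k) / im(∂_{k+1}) we obtain:

  H_0: rank C_0 − rank ∂_1 = 7 − 6 = 1, and the invariant factors of ∂_1 are all 1, so H_0 ≅ Z.
  H_1: rank ker ∂_1 − rank ∂_2 = (9 − 6) − 0 = 3, and there is no ∂_2, so H_1 ≅ Z^3.

H_0 ≅ Z,  H_1 ≅ Z^3.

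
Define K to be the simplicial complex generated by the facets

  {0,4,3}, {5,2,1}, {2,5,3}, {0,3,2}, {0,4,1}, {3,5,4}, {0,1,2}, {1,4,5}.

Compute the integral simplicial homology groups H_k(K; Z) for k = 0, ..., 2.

Take the total order 0 < 1 < 2 < 3 < 4 < 5 on the vertex set. Then K (dimension 2) consists of the simplices:

  0-simplices (6): [0], [1], [2], [3], [4], [5]
  1-simplices (12): [0,1], [0,2], [0,3], [0,4], [1,2], [1,4], [1,5], [2,3], [2,5], [3,4], [3,5], [4,5]
  2-simplices (8): [0,1,2], [0,1,4], [0,2,3], [0,3,4], [1,2,5], [1,4,5], [2,3,5], [3,4,5]

so the chain groups are C_0 ≅ Z^6, C_1 ≅ Z^12, C_2 ≅ Z^8.

Boundary ∂_1: C_1 → C_0 is given by ∂[p,q] = [q] − [p].
As a 6×12 matrix over Z this has rank 5, with invariant factors (1,1,1,1,1).

The boundary map ∂_2: C_2 → C_1 sends each 2-simplex [p,q,r] to [q,r] − [p,r] + [p,q]. For instance
  ∂[3,4,5] = [4,5] − [3,5] + [3,4],
  ∂[2,3,5] = [3,5] − [2,5] + [2,3].
This gives a 12×8 integer matrix of rank 7; reducing to Smith normal form yields diagonal entries (1,1,1,1,1,1,1).

Reading off H_k = ker ∂_k / im ∂_{k+1}:

  H_0: rank C_0 − rank ∂_1 = 6 − 5 = 1, and the invariant factors of ∂_1 are all 1, so H_0 = Z.
  H_1: rank ker ∂_1 − rank ∂_2 = (12 − 5) − 7 = 0, and the invariant factors of ∂_2 are all 1, so H_1 = 0.
  H_2: rank ker ∂_2 − rank ∂_3 = (8 − 7) − 0 = 1, and there is no ∂_3, so H_2 = Z.

H_0 = Z,  H_1 = 0,  H_2 = Z.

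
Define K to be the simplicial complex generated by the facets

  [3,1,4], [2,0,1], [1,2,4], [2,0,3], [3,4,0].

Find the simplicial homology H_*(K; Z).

H_0 ≅ Z,  H_1 ≅ Z,  H_2 = 0.

K has 5 vertices, 10 edges, 5 triangles.
rank ∂_0 = 0, rank ∂_1 = 4 ⇒ b_0 = 5 − 0 − 4 = 1; all invariant factors of ∂_1 are 1 so no torsion. So H_0 ≅ Z.
rank ∂_1 = 4, rank ∂_2 = 5 ⇒ b_1 = 10 − 4 − 5 = 1; all invariant factors of ∂_2 are 1 so no torsion. So H_1 ≅ Z.
rank ∂_2 = 5, rank ∂_3 = 0 ⇒ b_2 = 5 − 5 − 0 = 0. So H_2 ≅ 0.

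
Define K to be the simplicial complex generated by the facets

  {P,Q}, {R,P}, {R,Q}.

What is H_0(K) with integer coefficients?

Order the vertices as P < Q < R. Listing each simplex with vertices in this order, K has dimension 1 with simplices:

  0-simplices (3): P, Q, R
  1-simplices (3): PQ, PR, QR

giving chain groups C_0 ≅ Z^3, C_1 ≅ Z^3.

Boundary ∂_1: C_1 → C_0 is given by ∂[p,q] = [q] − [p]. For instance
  ∂PR = R − P.
The 3×3 boundary matrix has rank 2 and Smith normal form diag(1,1).

Now H_k = ker ∂_k / im ∂_{k+1}, so:

  H_0: rank C_0 − rank ∂_1 = 3 − 2 = 1, and the invariant factors of ∂_1 are all 1, so H_0 ≅ Z.

(K is a triangulation of the circle S^1.)

H_0 = Z.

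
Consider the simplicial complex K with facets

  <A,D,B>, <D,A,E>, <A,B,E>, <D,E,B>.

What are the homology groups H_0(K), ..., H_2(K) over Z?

H_0 ≅ Z,  H_1 = 0,  H_2 ≅ Z.

Order the vertices as A < B < D < E. Listing each simplex with vertices in this order, K has dimension 2 with simplices:

  0-simplices (4): A, B, D, E
  1-simplices (6): AB, AD, AE, BD, BE, DE
  2-simplices (4): ABD, ABE, ADE, BDE

so the chain groups are C_0 ≅ Z^4, C_1 ≅ Z^6, C_2 ≅ Z^4.

Boundary ∂_1: C_1 → C_0 maps an edge to its endpoints' difference, ∂[p,q] = q − p. For instance
  ∂BE = E − B.
This gives a 4×6 integer matrix of rank 3; reducing to Smith normal form yields diagonal entries (1,1,1).

∂_2: C_2 → C_1 acts by ∂[p,q,r] = [q,r] − [p,r] + [p,q]. For instance
  ∂ABD = BD − AD + AB,
  ∂ADE = DE − AE + AD.
The 6×4 boundary matrix has rank 3 and Smith normal form diag(1,1,1).

Computing H_k = (kernel of ∂_k) / (image of ∂_{k+1}):

  H_0: rank C_0 − rank ∂_1 = 4 − 3 = 1, and the invariant factors of ∂_1 are all 1, so H_0 = Z.
  H_1: rank ker ∂_1 − rank ∂_2 = (6 − 3) − 3 = 0, and the invariant factors of ∂_2 are all 1, so H_1 = 0.
  H_2: rank ker ∂_2 − rank ∂_3 = (4 − 3) − 0 = 1, and there is no ∂_3, so H_2 = Z.

(K is a triangulation of the 2-sphere S^2.)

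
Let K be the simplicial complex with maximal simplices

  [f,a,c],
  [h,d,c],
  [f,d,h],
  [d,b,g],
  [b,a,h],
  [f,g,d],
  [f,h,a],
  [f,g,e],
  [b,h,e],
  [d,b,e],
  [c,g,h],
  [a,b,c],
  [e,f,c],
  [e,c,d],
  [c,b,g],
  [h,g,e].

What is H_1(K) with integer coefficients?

We work with the vertex ordering a < b < c < d < e < f < g < h. The simplices of K, each written with vertices in increasing order, are:

  0-simplices (8): a, b, c, d, e, f, g, h
  1-simplices (24): ab, ac, af, ah, bc, bd, be, bg, bh, cd, ce, cf, cg, ch, de, df, dg, dh, ef, eg, eh, fg, fh, gh
  2-simplices (16): abc, abh, acf, afh, bcg, bde, bdg, beh, cde, cdh, cef, cgh, dfg, dfh, efg, egh

so the chain groups are C_0 ≅ Z^8, C_1 ≅ Z^24, C_2 ≅ Z^16.

∂_1: C_1 → C_0 maps an edge to its endpoints' difference, ∂[p,q] = q − p. For instance
  ∂bd = d − b.
This gives a 8×24 integer matrix of rank 7; reducing to Smith normal form yields diagonal entries (1,1,1,1,1,1,1).

Boundary ∂_2: C_2 → C_1 acts by ∂[p,q,r] = [q,r] − [p,r] + [p,q]. For instance
  ∂cgh = gh − ch + cg,
  ∂dfg = fg − dg + df.
As a 24×16 matrix over Z this has rank 15, with invariant factors (1,1,1,1,1,1,1,1,1,1,1,1,1,1,1).

Reading off H_k = ker ∂_k / im ∂_{k+1}:

  H_1: rank ker ∂_1 − rank ∂_2 = (24 − 7) − 15 = 2, and the invariant factors of ∂_2 are all 1, so H_1 ≅ Z^2.

H_1 = Z^2.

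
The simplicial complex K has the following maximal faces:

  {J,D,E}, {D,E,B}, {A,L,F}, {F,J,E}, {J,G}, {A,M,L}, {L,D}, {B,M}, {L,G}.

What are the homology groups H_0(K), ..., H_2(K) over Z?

K has 9 vertices, 16 edges, 5 triangles.
rank ∂_0 = 0, rank ∂_1 = 8 ⇒ b_0 = 9 − 0 − 8 = 1; all invariant factors of ∂_1 are 1 so no torsion. So H_0 ≅ Z.
rank ∂_1 = 8, rank ∂_2 = 5 ⇒ b_1 = 16 − 8 − 5 = 3; all invariant factors of ∂_2 are 1 so no torsion. So H_1 ≅ Z^3.
rank ∂_2 = 5, rank ∂_3 = 0 ⇒ b_2 = 5 − 5 − 0 = 0. So H_2 ≅ 0.

H_0 ≅ Z,  H_1 ≅ Z^3,  H_2 = 0.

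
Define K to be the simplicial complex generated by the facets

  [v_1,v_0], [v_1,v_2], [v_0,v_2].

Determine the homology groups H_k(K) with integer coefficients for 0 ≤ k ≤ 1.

We work with the vertex ordering v_0 < v_1 < v_2. The simplices of K, each written with vertices in increasing order, are:

  0-simplices (3): [v_0], [v_1], [v_2]
  1-simplices (3): [v_0,v_1], [v_0,v_2], [v_1,v_2]

Hence C_0 ≅ Z^3, C_1 ≅ Z^3.

The boundary map ∂_1: C_1 → C_0 maps an edge to its endpoints' difference, ∂[p,q] = q − p.
This gives a 3×3 integer matrix of rank 2; reducing to Smith normal form yields diagonal entries (1,1).

From H_k ≅ ker(∂_k) / im(∂_{k+1}) we obtain:

  H_0: rank C_0 − rank ∂_1 = 3 − 2 = 1, and the invariant factors of ∂_1 are all 1, so H_0 ≅ Z.
  H_1: rank ker ∂_1 − rank ∂_2 = (3 − 2) − 0 = 1, and there is no ∂_2, so H_1 ≅ Z.

As a check, the Euler characteristic is 3 − 3 = 0, which agrees with 1 − 1 = 0.

H_0 ≅ Z,  H_1 ≅ Z.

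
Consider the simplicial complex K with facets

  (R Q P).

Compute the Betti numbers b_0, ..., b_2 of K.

K has 3 vertices, 3 edges, 1 triangle.
rank ∂_0 = 0, rank ∂_1 = 2 ⇒ b_0 = 3 − 0 − 2 = 1; all invariant factors of ∂_1 are 1 so no torsion. So H_0 = Z.
rank ∂_1 = 2, rank ∂_2 = 1 ⇒ b_1 = 3 − 2 − 1 = 0; all invariant factors of ∂_2 are 1 so no torsion. So H_1 = 0.
rank ∂_2 = 1, rank ∂_3 = 0 ⇒ b_2 = 1 − 1 − 0 = 0. So H_2 = 0.

b_0 = 1, b_1 = 0, b_2 = 0.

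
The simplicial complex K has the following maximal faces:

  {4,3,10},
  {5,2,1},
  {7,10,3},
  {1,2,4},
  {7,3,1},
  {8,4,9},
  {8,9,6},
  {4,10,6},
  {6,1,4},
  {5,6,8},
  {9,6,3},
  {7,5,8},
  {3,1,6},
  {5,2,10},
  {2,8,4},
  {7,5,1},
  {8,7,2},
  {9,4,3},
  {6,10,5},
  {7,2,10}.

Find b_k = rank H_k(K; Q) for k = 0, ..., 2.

b_0 = 1, b_1 = 1, b_2 = 0.

Take the total order 1 < 2 < 3 < 4 < 5 < 6 < 7 < 8 < 9 < 10 on the vertex set. Then K (dimension 2) consists of the simplices:

  0-simplices (10): [1], [2], [3], [4], [5], [6], [7], [8], [9], [10]
  1-simplices (30): (30 of them)
  2-simplices (20): (20 of them)

giving chain groups C_0 ≅ Z^10, C_1 ≅ Z^30, C_2 ≅ Z^20.

The boundary map ∂_1: C_1 → C_0 sends each edge [p,q] (with p < q) to q − p. For instance
  ∂[6,8] = [8] − [6].
The resulting 10×30 matrix has rank 9, and its Smith normal form has invariant factors (1,1,1,1,1,1,1,1,1).

Boundary ∂_2: C_2 → C_1 maps a triangle to the signed sum of its edges. For instance
  ∂[1,3,7] = [3,7] − [1,7] + [1,3],
  ∂[6,8,9] = [8,9] − [6,9] + [6,8].
As a 30×20 matrix over Z this has rank 20, with invariant factors (1,1,1,1,1,1,1,1,1,1,1,1,1,1,1,1,1,1,1,2).

Now H_k = ker ∂_k / im ∂_{k+1}, so:

  H_0: rank C_0 − rank ∂_1 = 10 − 9 = 1, and the invariant factors of ∂_1 are all 1, so H_0 ≅ Z.
  H_1: rank ker ∂_1 − rank ∂_2 = (30 − 9) − 20 = 1, and ∂_2 has invariant factor 2 > 1, so H_1 ≅ Z ⊕ Z_2.
  H_2: rank ker ∂_2 − rank ∂_3 = (20 − 20) − 0 = 0, and there is no ∂_3, so H_2 ≅ 0.

As a check, the Euler characteristic is 10 − 30 + 20 = 0, which agrees with 1 − 1 + 0 = 0.

Hence the Betti numbers are b_0 = 1, b_1 = 1, b_2 = 0.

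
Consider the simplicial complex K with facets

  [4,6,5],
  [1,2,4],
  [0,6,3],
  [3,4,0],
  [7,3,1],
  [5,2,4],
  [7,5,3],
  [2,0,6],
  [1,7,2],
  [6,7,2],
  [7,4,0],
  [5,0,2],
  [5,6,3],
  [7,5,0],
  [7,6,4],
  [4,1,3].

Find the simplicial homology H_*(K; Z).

We work with the vertex ordering 0 < 1 < 2 < 3 < 4 < 5 < 6 < 7. The simplices of K, each written with vertices in increasing order, are:

  0-simplices (8): [0], [1], [2], [3], [4], [5], [6], [7]
  1-simplices (24): (24 of them)
  2-simplices (16): [0,2,5], [0,2,6], [0,3,4], [0,3,6], [0,4,7], [0,5,7], [1,2,4], [1,2,7], [1,3,4], [1,3,7], [2,4,5], [2,6,7], [3,5,6], [3,5,7], [4,5,6], [4,6,7]

Hence C_0 ≅ Z^8, C_1 ≅ Z^24, C_2 ≅ Z^16.

∂_1: C_1 → C_0 sends each edge [p,q] (with p < q) to q − p.
This gives a 8×24 integer matrix of rank 7; reducing to Smith normal form yields diagonal entries (1,1,1,1,1,1,1).

The boundary map ∂_2: C_2 → C_1 sends each 2-simplex [p,q,r] to [q,r] − [p,r] + [p,q]. For instance
  ∂[1,2,4] = [2,4] − [1,4] + [1,2],
  ∂[3,5,6] = [5,6] − [3,6] + [3,5].
The 24×16 boundary matrix has rank 15 and Smith normal form diag(1,1,1,1,1,1,1,1,1,1,1,1,1,1,1).

From H_k ≅ ker(∂_k) / im(∂_{k+1}) we obtain:

  H_0: rank C_0 − rank ∂_1 = 8 − 7 = 1, and the invariant factors of ∂_1 are all 1, so H_0 = Z.
  H_1: rank ker ∂_1 − rank ∂_2 = (24 − 7) − 15 = 2, and the invariant factors of ∂_2 are all 1, so H_1 = Z^2.
  H_2: rank ker ∂_2 − rank ∂_3 = (16 − 15) − 0 = 1, and there is no ∂_3, so H_2 = Z.

H_0 = Z,  H_1 = Z^2,  H_2 = Z.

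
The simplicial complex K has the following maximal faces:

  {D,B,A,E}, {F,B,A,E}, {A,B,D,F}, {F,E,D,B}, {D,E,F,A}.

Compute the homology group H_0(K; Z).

H_0 ≅ Z.

Order the vertices as A < B < D < E < F. Listing each simplex with vertices in this order, K has dimension 3 with simplices:

  0-simplices (5): A, B, D, E, F
  1-simplices (10): AB, AD, AE, AF, BD, BE, BF, DE, DF, EF
  2-simplices (10): ABD, ABE, ABF, ADE, ADF, AEF, BDE, BDF, BEF, DEF
  3-simplices (5): ABDE, ABDF, ABEF, ADEF, BDEF

so the chain groups are C_0 ≅ Z^5, C_1 ≅ Z^10, C_2 ≅ Z^10, C_3 ≅ Z^5.

∂_1: C_1 → C_0 sends each edge [p,q] (with p < q) to q − p. For instance
  ∂BD = D − B.
The 5×10 boundary matrix has rank 4 and Smith normal form diag(1,1,1,1).

The boundary map ∂_2: C_2 → C_1 maps a triangle to the signed sum of its edges. For instance
  ∂BDF = DF − BF + BD,
  ∂AEF = EF − AF + AE.
The 10×10 boundary matrix has rank 6 and Smith normal form diag(1,1,1,1,1,1).

∂_3: C_3 → C_2 sends each 3-simplex σ to the alternating sum Σ_i (−1)^i (σ with its i-th vertex removed). For instance
  ∂ADEF = DEF − AEF + ADF − ADE,
  ∂ABDF = BDF − ADF + ABF − ABD.
This gives a 10×5 integer matrix of rank 4; reducing to Smith normal form yields diagonal entries (1,1,1,1).

Reading off H_k = ker ∂_k / im ∂_{k+1}:

  H_0: rank C_0 − rank ∂_1 = 5 − 4 = 1, and the invariant factors of ∂_1 are all 1, so H_0 ≅ Z.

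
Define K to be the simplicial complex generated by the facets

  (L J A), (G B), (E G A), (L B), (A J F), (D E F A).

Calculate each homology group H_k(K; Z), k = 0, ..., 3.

H_0 = Z,  H_1 = Z,  H_2 = 0,  H_3 = 0.

K has 8 vertices, 14 edges, 7 triangles, 1 3-simplex.
rank ∂_0 = 0, rank ∂_1 = 7 ⇒ b_0 = 8 − 0 − 7 = 1; all invariant factors of ∂_1 are 1 so no torsion. So H_0 ≅ Z.
rank ∂_1 = 7, rank ∂_2 = 6 ⇒ b_1 = 14 − 7 − 6 = 1; all invariant factors of ∂_2 are 1 so no torsion. So H_1 ≅ Z.
rank ∂_2 = 6, rank ∂_3 = 1 ⇒ b_2 = 7 − 6 − 1 = 0; all invariant factors of ∂_3 are 1 so no torsion. So H_2 ≅ 0.
rank ∂_3 = 1, rank ∂_4 = 0 ⇒ b_3 = 1 − 1 − 0 = 0. So H_3 ≅ 0.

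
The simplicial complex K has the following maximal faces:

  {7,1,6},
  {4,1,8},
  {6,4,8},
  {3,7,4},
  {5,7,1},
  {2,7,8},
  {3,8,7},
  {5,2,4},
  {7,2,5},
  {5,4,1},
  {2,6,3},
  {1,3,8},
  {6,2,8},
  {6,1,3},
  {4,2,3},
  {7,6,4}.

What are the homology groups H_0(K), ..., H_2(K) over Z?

H_0 ≅ Z,  H_1 ≅ Z^2,  H_2 ≅ Z.

Fix the vertex order 1 < 2 < 3 < 4 < 5 < 6 < 7 < 8 and write every simplex with vertices in increasing order. Then dim K = 2 and the simplices of K are:

  0-simplices (8): [1], [2], [3], [4], [5], [6], [7], [8]
  1-simplices (24): (24 of them)
  2-simplices (16): [1,3,6], [1,3,8], [1,4,5], [1,4,8], [1,5,7], [1,6,7], [2,3,4], [2,3,6], [2,4,5], [2,5,7], [2,6,8], [2,7,8], [3,4,7], [3,7,8], [4,6,7], [4,6,8]

so the chain groups are C_0 ≅ Z^8, C_1 ≅ Z^24, C_2 ≅ Z^16.

The boundary map ∂_1: C_1 → C_0 sends each edge [p,q] (with p < q) to q − p. For instance
  ∂[2,6] = [6] − [2].
This gives a 8×24 integer matrix of rank 7; reducing to Smith normal form yields diagonal entries (1,1,1,1,1,1,1).

Boundary ∂_2: C_2 → C_1 acts by ∂[p,q,r] = [q,r] − [p,r] + [p,q]. For instance
  ∂[1,3,8] = [3,8] − [1,8] + [1,3],
  ∂[4,6,7] = [6,7] − [4,7] + [4,6].
The resulting 24×16 matrix has rank 15, and its Smith normal form has invariant factors (1,1,1,1,1,1,1,1,1,1,1,1,1,1,1).

Now H_k = ker ∂_k / im ∂_{k+1}, so:

  H_0: rank C_0 − rank ∂_1 = 8 − 7 = 1, and the invariant factors of ∂_1 are all 1, so H_0 = Z.
  H_1: rank ker ∂_1 − rank ∂_2 = (24 − 7) − 15 = 2, and the invariant factors of ∂_2 are all 1, so H_1 = Z^2.
  H_2: rank ker ∂_2 − rank ∂_3 = (16 − 15) − 0 = 1, and there is no ∂_3, so H_2 = Z.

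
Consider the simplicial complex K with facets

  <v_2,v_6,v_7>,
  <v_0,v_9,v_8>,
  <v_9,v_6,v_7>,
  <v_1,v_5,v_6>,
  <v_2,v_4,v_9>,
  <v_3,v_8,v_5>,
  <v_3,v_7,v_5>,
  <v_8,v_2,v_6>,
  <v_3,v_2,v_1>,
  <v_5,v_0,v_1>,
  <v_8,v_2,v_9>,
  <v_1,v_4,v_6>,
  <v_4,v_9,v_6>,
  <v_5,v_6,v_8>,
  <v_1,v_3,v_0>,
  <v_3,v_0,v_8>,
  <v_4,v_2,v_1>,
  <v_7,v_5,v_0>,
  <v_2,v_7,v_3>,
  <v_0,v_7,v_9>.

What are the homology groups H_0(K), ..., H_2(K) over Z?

Take the total order v_0 < v_1 < v_2 < v_3 < v_4 < v_5 < v_6 < v_7 < v_8 < v_9 on the vertex set. Then K (dimension 2) consists of the simplices:

  0-simplices (10): [v_0], [v_1], [v_2], [v_3], [v_4], [v_5], [v_6], [v_7], [v_8], [v_9]
  1-simplices (30): (30 of them)
  2-simplices (20): (20 of them)

giving chain groups C_0 ≅ Z^10, C_1 ≅ Z^30, C_2 ≅ Z^20.

∂_1: C_1 → C_0 is given by ∂[p,q] = [q] − [p]. For instance
  ∂[v_3,v_8] = [v_8] − [v_3].
The resulting 10×30 matrix has rank 9, and its Smith normal form has invariant factors (1,1,1,1,1,1,1,1,1).

The boundary map ∂_2: C_2 → C_1 acts by ∂[p,q,r] = [q,r] − [p,r] + [p,q]. For instance
  ∂[v_2,v_4,v_9] = [v_4,v_9] − [v_2,v_9] + [v_2,v_4],
  ∂[v_6,v_7,v_9] = [v_7,v_9] − [v_6,v_9] + [v_6,v_7].
This gives a 30×20 integer matrix of rank 20; reducing to Smith normal form yields diagonal entries (1,1,1,1,1,1,1,1,1,1,1,1,1,1,1,1,1,1,1,2).

Now H_k = ker ∂_k / im ∂_{k+1}, so:

  H_0: rank C_0 − rank ∂_1 = 10 − 9 = 1, and the invariant factors of ∂_1 are all 1, so H_0 = Z.
  H_1: rank ker ∂_1 − rank ∂_2 = (30 − 9) − 20 = 1, and ∂_2 has invariant factor 2 > 1, so H_1 = Z ⊕ Z/2.
  H_2: rank ker ∂_2 − rank ∂_3 = (20 − 20) − 0 = 0, and there is no ∂_3, so H_2 = 0.

H_0 ≅ Z,  H_1 ≅ Z ⊕ Z/2,  H_2 = 0.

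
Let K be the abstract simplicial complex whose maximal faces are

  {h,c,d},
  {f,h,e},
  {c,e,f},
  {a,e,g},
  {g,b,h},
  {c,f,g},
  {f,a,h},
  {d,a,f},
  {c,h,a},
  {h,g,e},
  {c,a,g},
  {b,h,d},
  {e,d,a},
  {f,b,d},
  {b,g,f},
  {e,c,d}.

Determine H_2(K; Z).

H_2 ≅ Z.

Take the total order a < b < c < d < e < f < g < h on the vertex set. Then K (dimension 2) consists of the simplices:

  0-simplices (8): a, b, c, d, e, f, g, h
  1-simplices (24): ac, ad, ae, af, ag, ah, bd, bf, bg, bh, cd, ce, cf, cg, ch, de, df, dh, ef, eg, eh, fg, fh, gh
  2-simplices (16): acg, ach, ade, adf, aeg, afh, bdf, bdh, bfg, bgh, cde, cdh, cef, cfg, efh, egh

so the chain groups are C_0 ≅ Z^8, C_1 ≅ Z^24, C_2 ≅ Z^16.

∂_1: C_1 → C_0 is given by ∂[p,q] = [q] − [p]. For instance
  ∂ad = d − a.
This gives a 8×24 integer matrix of rank 7; reducing to Smith normal form yields diagonal entries (1,1,1,1,1,1,1).

Boundary ∂_2: C_2 → C_1 maps a triangle to the signed sum of its edges. For instance
  ∂cde = de − ce + cd,
  ∂cdh = dh − ch + cd.
The 24×16 boundary matrix has rank 15 and Smith normal form diag(1,1,1,1,1,1,1,1,1,1,1,1,1,1,1).

Computing H_k = (kernel of ∂_k) / (image of ∂_{k+1}):

  H_2: rank ker ∂_2 − rank ∂_3 = (16 − 15) − 0 = 1, and there is no ∂_3, so H_2 ≅ Z.

(K is a triangulation of the torus T^2.)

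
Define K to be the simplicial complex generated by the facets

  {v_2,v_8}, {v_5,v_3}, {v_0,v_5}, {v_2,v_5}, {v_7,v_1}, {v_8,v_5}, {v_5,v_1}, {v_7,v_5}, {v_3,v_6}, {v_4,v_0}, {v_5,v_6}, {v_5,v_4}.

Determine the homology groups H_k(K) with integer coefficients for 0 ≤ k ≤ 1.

H_0 = Z,  H_1 = Z^4.

Order the vertices as v_0 < v_1 < v_2 < v_3 < v_4 < v_5 < v_6 < v_7 < v_8. Listing each simplex with vertices in this order, K has dimension 1 with simplices:

  0-simplices (9): [v_0], [v_1], [v_2], [v_3], [v_4], [v_5], [v_6], [v_7], [v_8]
  1-simplices (12): [v_0,v_4], [v_0,v_5], [v_1,v_5], [v_1,v_7], [v_2,v_5], [v_2,v_8], [v_3,v_5], [v_3,v_6], [v_4,v_5], [v_5,v_6], [v_5,v_7], [v_5,v_8]

giving chain groups C_0 ≅ Z^9, C_1 ≅ Z^12.

∂_1: C_1 → C_0 sends each edge [p,q] (with p < q) to q − p.
This gives a 9×12 integer matrix of rank 8; reducing to Smith normal form yields diagonal entries (1,1,1,1,1,1,1,1).

Computing H_k = (kernel of ∂_k) / (image of ∂_{k+1}):

  H_0: rank C_0 − rank ∂_1 = 9 − 8 = 1, and the invariant factors of ∂_1 are all 1, so H_0 ≅ Z.
  H_1: rank ker ∂_1 − rank ∂_2 = (12 − 8) − 0 = 4, and there is no ∂_2, so H_1 ≅ Z^4.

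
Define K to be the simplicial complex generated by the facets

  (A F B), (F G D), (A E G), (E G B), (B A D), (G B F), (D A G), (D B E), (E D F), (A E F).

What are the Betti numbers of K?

b_0 = 1, b_1 = 0, b_2 = 0.

Fix the vertex order A < B < D < E < F < G and write every simplex with vertices in increasing order. Then dim K = 2 and the simplices of K are:

  0-simplices (6): A, B, D, E, F, G
  1-simplices (15): AB, AD, AE, AF, AG, BD, BE, BF, BG, DE, DF, DG, EF, EG, FG
  2-simplices (10): ABD, ABF, ADG, AEF, AEG, BDE, BEG, BFG, DEF, DFG

Hence C_0 ≅ Z^6, C_1 ≅ Z^15, C_2 ≅ Z^10.

Boundary ∂_1: C_1 → C_0 sends each edge [p,q] (with p < q) to q − p.
The resulting 6×15 matrix has rank 5, and its Smith normal form has invariant factors (1,1,1,1,1).

∂_2: C_2 → C_1 sends each 2-simplex [p,q,r] to [q,r] − [p,r] + [p,q]. For instance
  ∂AEG = EG − AG + AE,
  ∂ABD = BD − AD + AB.
This gives a 15×10 integer matrix of rank 10; reducing to Smith normal form yields diagonal entries (1,1,1,1,1,1,1,1,1,2).

Computing H_k = (kernel of ∂_k) / (image of ∂_{k+1}):

  H_0: rank C_0 − rank ∂_1 = 6 − 5 = 1, and the invariant factors of ∂_1 are all 1, so H_0 = Z.
  H_1: rank ker ∂_1 − rank ∂_2 = (15 − 5) − 10 = 0, and ∂_2 has invariant factor 2 > 1, so H_1 = Z/2.
  H_2: rank ker ∂_2 − rank ∂_3 = (10 − 10) − 0 = 0, and there is no ∂_3, so H_2 = 0.

Hence the Betti numbers are b_0 = 1, b_1 = 0, b_2 = 0.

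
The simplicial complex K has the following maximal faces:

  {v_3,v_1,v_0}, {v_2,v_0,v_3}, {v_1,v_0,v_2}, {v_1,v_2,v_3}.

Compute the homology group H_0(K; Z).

H_0 = Z.

Order the vertices as v_0 < v_1 < v_2 < v_3. Listing each simplex with vertices in this order, K has dimension 2 with simplices:

  0-simplices (4): [v_0], [v_1], [v_2], [v_3]
  1-simplices (6): [v_0,v_1], [v_0,v_2], [v_0,v_3], [v_1,v_2], [v_1,v_3], [v_2,v_3]
  2-simplices (4): [v_0,v_1,v_2], [v_0,v_1,v_3], [v_0,v_2,v_3], [v_1,v_2,v_3]

so the chain groups are C_0 ≅ Z^4, C_1 ≅ Z^6, C_2 ≅ Z^4.

∂_1: C_1 → C_0 sends each edge [p,q] (with p < q) to q − p.
The resulting 4×6 matrix has rank 3, and its Smith normal form has invariant factors (1,1,1).

Boundary ∂_2: C_2 → C_1 maps a triangle to the signed sum of its edges. For instance
  ∂[v_0,v_2,v_3] = [v_2,v_3] − [v_0,v_3] + [v_0,v_2],
  ∂[v_0,v_1,v_3] = [v_1,v_3] − [v_0,v_3] + [v_0,v_1].
This gives a 6×4 integer matrix of rank 3; reducing to Smith normal form yields diagonal entries (1,1,1).

Computing H_k = (kernel of ∂_k) / (image of ∂_{k+1}):

  H_0: rank C_0 − rank ∂_1 = 4 − 3 = 1, and the invariant factors of ∂_1 are all 1, so H_0 ≅ Z.

(K is a triangulation of the 2-sphere S^2.)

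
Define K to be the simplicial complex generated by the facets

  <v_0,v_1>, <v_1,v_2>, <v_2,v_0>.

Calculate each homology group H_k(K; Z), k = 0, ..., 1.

K has 3 vertices, 3 edges.
rank ∂_0 = 0, rank ∂_1 = 2 ⇒ b_0 = 3 − 0 − 2 = 1; all invariant factors of ∂_1 are 1 so no torsion. So H_0 = Z.
rank ∂_1 = 2, rank ∂_2 = 0 ⇒ b_1 = 3 − 2 − 0 = 1. So H_1 = Z.

H_0 = Z,  H_1 = Z.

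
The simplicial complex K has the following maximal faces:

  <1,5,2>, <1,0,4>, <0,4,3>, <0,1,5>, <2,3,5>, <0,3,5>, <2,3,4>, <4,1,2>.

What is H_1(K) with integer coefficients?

H_1 = 0.

Order the vertices as 0 < 1 < 2 < 3 < 4 < 5. Listing each simplex with vertices in this order, K has dimension 2 with simplices:

  0-simplices (6): [0], [1], [2], [3], [4], [5]
  1-simplices (12): [0,1], [0,3], [0,4], [0,5], [1,2], [1,4], [1,5], [2,3], [2,4], [2,5], [3,4], [3,5]
  2-simplices (8): [0,1,4], [0,1,5], [0,3,4], [0,3,5], [1,2,4], [1,2,5], [2,3,4], [2,3,5]

Hence C_0 ≅ Z^6, C_1 ≅ Z^12, C_2 ≅ Z^8.

Boundary ∂_1: C_1 → C_0 is given by ∂[p,q] = [q] − [p]. For instance
  ∂[3,4] = [4] − [3].
This gives a 6×12 integer matrix of rank 5; reducing to Smith normal form yields diagonal entries (1,1,1,1,1).

∂_2: C_2 → C_1 sends each 2-simplex [p,q,r] to [q,r] − [p,r] + [p,q]. For instance
  ∂[0,3,5] = [3,5] − [0,5] + [0,3],
  ∂[1,2,4] = [2,4] − [1,4] + [1,2].
As a 12×8 matrix over Z this has rank 7, with invariant factors (1,1,1,1,1,1,1).

From H_k ≅ ker(∂_k) / im(∂_{k+1}) we obtain:

  H_1: rank ker ∂_1 − rank ∂_2 = (12 − 5) − 7 = 0, and the invariant factors of ∂_2 are all 1, so H_1 ≅ 0.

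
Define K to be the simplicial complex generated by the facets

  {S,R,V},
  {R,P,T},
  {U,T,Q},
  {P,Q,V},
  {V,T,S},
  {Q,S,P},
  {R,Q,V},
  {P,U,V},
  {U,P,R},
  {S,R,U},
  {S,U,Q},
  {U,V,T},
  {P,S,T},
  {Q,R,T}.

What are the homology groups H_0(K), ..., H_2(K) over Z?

We work with the vertex ordering P < Q < R < S < T < U < V. The simplices of K, each written with vertices in increasing order, are:

  0-simplices (7): P, Q, R, S, T, U, V
  1-simplices (21): PQ, PR, PS, PT, PU, PV, QR, QS, QT, QU, QV, RS, RT, RU, RV, ST, SU, SV, TU, TV, UV
  2-simplices (14): PQS, PQV, PRT, PRU, PST, PUV, QRT, QRV, QSU, QTU, RSU, RSV, STV, TUV

so the chain groups are C_0 ≅ Z^7, C_1 ≅ Z^21, C_2 ≅ Z^14.

Boundary ∂_1: C_1 → C_0 is given by ∂[p,q] = [q] − [p].
The 7×21 boundary matrix has rank 6 and Smith normal form diag(1,1,1,1,1,1).

∂_2: C_2 → C_1 maps a triangle to the signed sum of its edges. For instance
  ∂PRT = RT − PT + PR,
  ∂PRU = RU − PU + PR.
The 21×14 boundary matrix has rank 13 and Smith normal form diag(1,1,1,1,1,1,1,1,1,1,1,1,1).

From H_k ≅ ker(∂_k) / im(∂_{k+1}) we obtain:

  H_0: rank C_0 − rank ∂_1 = 7 − 6 = 1, and the invariant factors of ∂_1 are all 1, so H_0 ≅ Z.
  H_1: rank ker ∂_1 − rank ∂_2 = (21 − 6) − 13 = 2, and the invariant factors of ∂_2 are all 1, so H_1 ≅ Z^2.
  H_2: rank ker ∂_2 − rank ∂_3 = (14 − 13) − 0 = 1, and there is no ∂_3, so H_2 ≅ Z.

H_0 = Z,  H_1 = Z^2,  H_2 = Z.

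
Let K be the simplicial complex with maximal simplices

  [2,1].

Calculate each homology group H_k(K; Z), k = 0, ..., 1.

H_0 = Z,  H_1 = 0.

Take the total order 1 < 2 on the vertex set. Then K (dimension 1) consists of the simplices:

  0-simplices (2): [1], [2]
  1-simplices (1): [1,2]

giving chain groups C_0 ≅ Z^2, C_1 ≅ Z^1.

The boundary map ∂_1: C_1 → C_0 sends each edge [p,q] (with p < q) to q − p. For instance
  ∂[1,2] = [2] − [1].
This gives a 2×1 integer matrix of rank 1; reducing to Smith normal form yields diagonal entries (1).

From H_k ≅ ker(∂_k) / im(∂_{k+1}) we obtain:

  H_0: rank C_0 − rank ∂_1 = 2 − 1 = 1, and the invariant factors of ∂_1 are all 1, so H_0 = Z.
  H_1: rank ker ∂_1 − rank ∂_2 = (1 − 1) − 0 = 0, and there is no ∂_2, so H_1 = 0.

As a check, the Euler characteristic is 2 − 1 = 1, which agrees with 1 − 0 = 1.
(K is a triangulation of the 1-simplex.)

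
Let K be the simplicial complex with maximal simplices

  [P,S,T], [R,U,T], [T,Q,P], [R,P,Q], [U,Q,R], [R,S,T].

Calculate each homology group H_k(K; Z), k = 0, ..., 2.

We work with the vertex ordering P < Q < R < S < T < U. The simplices of K, each written with vertices in increasing order, are:

  0-simplices (6): P, Q, R, S, T, U
  1-simplices (12): PQ, PR, PS, PT, QR, QT, QU, RS, RT, RU, ST, TU
  2-simplices (6): PQR, PQT, PST, QRU, RST, RTU

giving chain groups C_0 ≅ Z^6, C_1 ≅ Z^12, C_2 ≅ Z^6.

Boundary ∂_1: C_1 → C_0 maps an edge to its endpoints' difference, ∂[p,q] = q − p.
This gives a 6×12 integer matrix of rank 5; reducing to Smith normal form yields diagonal entries (1,1,1,1,1).

∂_2: C_2 → C_1 sends each 2-simplex [p,q,r] to [q,r] − [p,r] + [p,q]. For instance
  ∂RST = ST − RT + RS,
  ∂RTU = TU − RU + RT.
The resulting 12×6 matrix has rank 6, and its Smith normal form has invariant factors (1,1,1,1,1,1).

Now H_k = ker ∂_k / im ∂_{k+1}, so:

  H_0: rank C_0 − rank ∂_1 = 6 − 5 = 1, and the invariant factors of ∂_1 are all 1, so H_0 = Z.
  H_1: rank ker ∂_1 − rank ∂_2 = (12 − 5) − 6 = 1, and the invariant factors of ∂_2 are all 1, so H_1 = Z.
  H_2: rank ker ∂_2 − rank ∂_3 = (6 − 6) − 0 = 0, and there is no ∂_3, so H_2 = 0.

As a check, the Euler characteristic is 6 − 12 + 6 = 0, which agrees with 1 − 1 + 0 = 0.

H_0 = Z,  H_1 = Z,  H_2 = 0.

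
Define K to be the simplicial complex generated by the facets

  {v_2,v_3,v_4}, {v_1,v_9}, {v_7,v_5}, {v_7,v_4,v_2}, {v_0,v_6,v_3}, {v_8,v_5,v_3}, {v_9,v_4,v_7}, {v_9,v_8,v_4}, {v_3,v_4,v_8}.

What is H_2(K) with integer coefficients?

H_2 ≅ 0.

Order the vertices as v_0 < v_1 < v_2 < v_3 < v_4 < v_5 < v_6 < v_7 < v_8 < v_9. Listing each simplex with vertices in this order, K has dimension 2 with simplices:

  0-simplices (10): [v_0], [v_1], [v_2], [v_3], [v_4], [v_5], [v_6], [v_7], [v_8], [v_9]
  1-simplices (17): (17 of them)
  2-simplices (7): [v_0,v_3,v_6], [v_2,v_3,v_4], [v_2,v_4,v_7], [v_3,v_4,v_8], [v_3,v_5,v_8], [v_4,v_7,v_9], [v_4,v_8,v_9]

so the chain groups are C_0 ≅ Z^10, C_1 ≅ Z^17, C_2 ≅ Z^7.

Boundary ∂_1: C_1 → C_0 sends each edge [p,q] (with p < q) to q − p. For instance
  ∂[v_3,v_8] = [v_8] − [v_3].
This gives a 10×17 integer matrix of rank 9; reducing to Smith normal form yields diagonal entries (1,1,1,1,1,1,1,1,1).

Boundary ∂_2: C_2 → C_1 maps a triangle to the signed sum of its edges. For instance
  ∂[v_2,v_3,v_4] = [v_3,v_4] − [v_2,v_4] + [v_2,v_3],
  ∂[v_4,v_8,v_9] = [v_8,v_9] − [v_4,v_9] + [v_4,v_8].
The 17×7 boundary matrix has rank 7 and Smith normal form diag(1,1,1,1,1,1,1).

Reading off H_k = ker ∂_k / im ∂_{k+1}:

  H_2: rank ker ∂_2 − rank ∂_3 = (7 − 7) − 0 = 0, and there is no ∂_3, so H_2 = 0.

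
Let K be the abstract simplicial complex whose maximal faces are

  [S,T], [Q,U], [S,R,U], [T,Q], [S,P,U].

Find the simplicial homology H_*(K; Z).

H_0 ≅ Z,  H_1 ≅ Z,  H_2 = 0.

Order the vertices as P < Q < R < S < T < U. Listing each simplex with vertices in this order, K has dimension 2 with simplices:

  0-simplices (6): P, Q, R, S, T, U
  1-simplices (8): PS, PU, QT, QU, RS, RU, ST, SU
  2-simplices (2): PSU, RSU

giving chain groups C_0 ≅ Z^6, C_1 ≅ Z^8, C_2 ≅ Z^2.

The boundary map ∂_1: C_1 → C_0 sends each edge [p,q] (with p < q) to q − p. For instance
  ∂PS = S − P.
The 6×8 boundary matrix has rank 5 and Smith normal form diag(1,1,1,1,1).

The boundary map ∂_2: C_2 → C_1 acts by ∂[p,q,r] = [q,r] − [p,r] + [p,q]. For instance
  ∂RSU = SU − RU + RS,
  ∂PSU = SU − PU + PS.
This gives a 8×2 integer matrix of rank 2; reducing to Smith normal form yields diagonal entries (1,1).

Now H_k = ker ∂_k / im ∂_{k+1}, so:

  H_0: rank C_0 − rank ∂_1 = 6 − 5 = 1, and the invariant factors of ∂_1 are all 1, so H_0 ≅ Z.
  H_1: rank ker ∂_1 − rank ∂_2 = (8 − 5) − 2 = 1, and the invariant factors of ∂_2 are all 1, so H_1 ≅ Z.
  H_2: rank ker ∂_2 − rank ∂_3 = (2 − 2) − 0 = 0, and there is no ∂_3, so H_2 ≅ 0.

As a check, the Euler characteristic is 6 − 8 + 2 = 0, which agrees with 1 − 1 + 0 = 0.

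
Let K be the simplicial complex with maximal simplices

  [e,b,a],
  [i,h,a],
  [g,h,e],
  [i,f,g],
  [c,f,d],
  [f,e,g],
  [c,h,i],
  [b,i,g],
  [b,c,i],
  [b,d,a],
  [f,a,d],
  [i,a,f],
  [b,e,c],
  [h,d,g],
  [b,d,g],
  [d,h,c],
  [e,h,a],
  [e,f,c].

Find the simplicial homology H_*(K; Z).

We work with the vertex ordering a < b < c < d < e < f < g < h < i. The simplices of K, each written with vertices in increasing order, are:

  0-simplices (9): a, b, c, d, e, f, g, h, i
  1-simplices (27): ab, ad, ae, af, ah, ai, bc, bd, be, bg, bi, cd, ce, cf, ch, ci, df, dg, dh, ef, eg, eh, fg, fi, gh, gi, hi
  2-simplices (18): abd, abe, adf, aeh, afi, ahi, bce, bci, bdg, bgi, cdf, cdh, cef, chi, dgh, efg, egh, fgi

giving chain groups C_0 ≅ Z^9, C_1 ≅ Z^27, C_2 ≅ Z^18.

The boundary map ∂_1: C_1 → C_0 maps an edge to its endpoints' difference, ∂[p,q] = q − p. For instance
  ∂dg = g − d.
This gives a 9×27 integer matrix of rank 8; reducing to Smith normal form yields diagonal entries (1,1,1,1,1,1,1,1).

Boundary ∂_2: C_2 → C_1 maps a triangle to the signed sum of its edges. For instance
  ∂chi = hi − ci + ch,
  ∂cdf = df − cf + cd.
The 27×18 boundary matrix has rank 17 and Smith normal form diag(1,1,1,1,1,1,1,1,1,1,1,1,1,1,1,1,1).

Now H_k = ker ∂_k / im ∂_{k+1}, so:

  H_0: rank C_0 − rank ∂_1 = 9 − 8 = 1, and the invariant factors of ∂_1 are all 1, so H_0 ≅ Z.
  H_1: rank ker ∂_1 − rank ∂_2 = (27 − 8) − 17 = 2, and the invariant factors of ∂_2 are all 1, so H_1 ≅ Z^2.
  H_2: rank ker ∂_2 − rank ∂_3 = (18 − 17) − 0 = 1, and there is no ∂_3, so H_2 ≅ Z.

As a check, the Euler characteristic is 9 − 27 + 18 = 0, which agrees with 1 − 2 + 1 = 0.

H_0 = Z,  H_1 = Z^2,  H_2 = Z.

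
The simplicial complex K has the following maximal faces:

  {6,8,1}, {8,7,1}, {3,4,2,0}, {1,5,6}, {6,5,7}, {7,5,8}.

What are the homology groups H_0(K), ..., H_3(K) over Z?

K has 9 vertices, 16 edges, 9 triangles, 1 3-simplex.
rank ∂_0 = 0, rank ∂_1 = 7 ⇒ b_0 = 9 − 0 − 7 = 2; all invariant factors of ∂_1 are 1 so no torsion. So H_0 = Z^2.
rank ∂_1 = 7, rank ∂_2 = 8 ⇒ b_1 = 16 − 7 − 8 = 1; all invariant factors of ∂_2 are 1 so no torsion. So H_1 = Z.
rank ∂_2 = 8, rank ∂_3 = 1 ⇒ b_2 = 9 − 8 − 1 = 0; all invariant factors of ∂_3 are 1 so no torsion. So H_2 = 0.
rank ∂_3 = 1, rank ∂_4 = 0 ⇒ b_3 = 1 − 1 − 0 = 0. So H_3 = 0.

H_0 = Z^2,  H_1 = Z,  H_2 = 0,  H_3 = 0.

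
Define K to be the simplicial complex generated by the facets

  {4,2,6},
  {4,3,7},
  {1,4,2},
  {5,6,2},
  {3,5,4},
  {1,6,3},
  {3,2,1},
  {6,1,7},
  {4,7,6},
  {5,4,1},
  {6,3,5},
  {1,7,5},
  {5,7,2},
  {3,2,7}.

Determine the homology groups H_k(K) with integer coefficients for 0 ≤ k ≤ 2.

K has 7 vertices, 21 edges, 14 triangles.
rank ∂_0 = 0, rank ∂_1 = 6 ⇒ b_0 = 7 − 0 − 6 = 1; all invariant factors of ∂_1 are 1 so no torsion. So H_0 ≅ Z.
rank ∂_1 = 6, rank ∂_2 = 13 ⇒ b_1 = 21 − 6 − 13 = 2; all invariant factors of ∂_2 are 1 so no torsion. So H_1 ≅ Z^2.
rank ∂_2 = 13, rank ∂_3 = 0 ⇒ b_2 = 14 − 13 − 0 = 1. So H_2 ≅ Z.

H_0 = Z,  H_1 = Z^2,  H_2 = Z.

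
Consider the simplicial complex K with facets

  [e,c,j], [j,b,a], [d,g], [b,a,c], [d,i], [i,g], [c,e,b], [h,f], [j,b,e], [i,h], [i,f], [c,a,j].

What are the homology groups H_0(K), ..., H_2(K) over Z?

H_0 ≅ Z^2,  H_1 ≅ Z^2,  H_2 ≅ Z.

Fix the vertex order a < b < c < d < e < f < g < h < i < j and write every simplex with vertices in increasing order. Then dim K = 2 and the simplices of K are:

  0-simplices (10): a, b, c, d, e, f, g, h, i, j
  1-simplices (15): ab, ac, aj, bc, be, bj, ce, cj, dg, di, ej, fh, fi, gi, hi
  2-simplices (6): abc, abj, acj, bce, bej, cej

so the chain groups are C_0 ≅ Z^10, C_1 ≅ Z^15, C_2 ≅ Z^6.

∂_1: C_1 → C_0 maps an edge to its endpoints' difference, ∂[p,q] = q − p. For instance
  ∂di = i − d.
The resulting 10×15 matrix has rank 8, and its Smith normal form has invariant factors (1,1,1,1,1,1,1,1).

Boundary ∂_2: C_2 → C_1 sends each 2-simplex [p,q,r] to [q,r] − [p,r] + [p,q]. For instance
  ∂abj = bj − aj + ab,
  ∂bej = ej − bj + be.
This gives a 15×6 integer matrix of rank 5; reducing to Smith normal form yields diagonal entries (1,1,1,1,1).

Now H_k = ker ∂_k / im ∂_{k+1}, so:

  H_0: rank C_0 − rank ∂_1 = 10 − 8 = 2, and the invariant factors of ∂_1 are all 1, so H_0 = Z^2.
  H_1: rank ker ∂_1 − rank ∂_2 = (15 − 8) − 5 = 2, and the invariant factors of ∂_2 are all 1, so H_1 = Z^2.
  H_2: rank ker ∂_2 − rank ∂_3 = (6 − 5) − 0 = 1, and there is no ∂_3, so H_2 = Z.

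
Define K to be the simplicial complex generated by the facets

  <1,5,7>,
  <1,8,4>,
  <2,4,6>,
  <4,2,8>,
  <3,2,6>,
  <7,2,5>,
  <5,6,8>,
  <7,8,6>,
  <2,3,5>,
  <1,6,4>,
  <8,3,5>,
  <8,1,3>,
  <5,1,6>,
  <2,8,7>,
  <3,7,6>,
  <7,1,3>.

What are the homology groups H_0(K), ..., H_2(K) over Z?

H_0 ≅ Z,  H_1 ≅ Z^2,  H_2 ≅ Z.

Take the total order 1 < 2 < 3 < 4 < 5 < 6 < 7 < 8 on the vertex set. Then K (dimension 2) consists of the simplices:

  0-simplices (8): [1], [2], [3], [4], [5], [6], [7], [8]
  1-simplices (24): (24 of them)
  2-simplices (16): [1,3,7], [1,3,8], [1,4,6], [1,4,8], [1,5,6], [1,5,7], [2,3,5], [2,3,6], [2,4,6], [2,4,8], [2,5,7], [2,7,8], [3,5,8], [3,6,7], [5,6,8], [6,7,8]

so the chain groups are C_0 ≅ Z^8, C_1 ≅ Z^24, C_2 ≅ Z^16.

∂_1: C_1 → C_0 sends each edge [p,q] (with p < q) to q − p. For instance
  ∂[3,5] = [5] − [3].
As a 8×24 matrix over Z this has rank 7, with invariant factors (1,1,1,1,1,1,1).

∂_2: C_2 → C_1 maps a triangle to the signed sum of its edges. For instance
  ∂[2,3,5] = [3,5] − [2,5] + [2,3],
  ∂[2,7,8] = [7,8] − [2,8] + [2,7].
As a 24×16 matrix over Z this has rank 15, with invariant factors (1,1,1,1,1,1,1,1,1,1,1,1,1,1,1).

Now H_k = ker ∂_k / im ∂_{k+1}, so:

  H_0: rank C_0 − rank ∂_1 = 8 − 7 = 1, and the invariant factors of ∂_1 are all 1, so H_0 = Z.
  H_1: rank ker ∂_1 − rank ∂_2 = (24 − 7) − 15 = 2, and the invariant factors of ∂_2 are all 1, so H_1 = Z^2.
  H_2: rank ker ∂_2 − rank ∂_3 = (16 − 15) − 0 = 1, and there is no ∂_3, so H_2 = Z.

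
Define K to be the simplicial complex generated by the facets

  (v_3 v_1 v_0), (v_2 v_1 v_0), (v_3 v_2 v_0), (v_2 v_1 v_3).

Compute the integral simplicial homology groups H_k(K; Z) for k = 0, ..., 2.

Take the total order v_0 < v_1 < v_2 < v_3 on the vertex set. Then K (dimension 2) consists of the simplices:

  0-simplices (4): [v_0], [v_1], [v_2], [v_3]
  1-simplices (6): [v_0,v_1], [v_0,v_2], [v_0,v_3], [v_1,v_2], [v_1,v_3], [v_2,v_3]
  2-simplices (4): [v_0,v_1,v_2], [v_0,v_1,v_3], [v_0,v_2,v_3], [v_1,v_2,v_3]

so the chain groups are C_0 ≅ Z^4, C_1 ≅ Z^6, C_2 ≅ Z^4.

Boundary ∂_1: C_1 → C_0 maps an edge to its endpoints' difference, ∂[p,q] = q − p.
The 4×6 boundary matrix has rank 3 and Smith normal form diag(1,1,1).

∂_2: C_2 → C_1 acts by ∂[p,q,r] = [q,r] − [p,r] + [p,q]. For instance
  ∂[v_0,v_2,v_3] = [v_2,v_3] − [v_0,v_3] + [v_0,v_2],
  ∂[v_0,v_1,v_2] = [v_1,v_2] − [v_0,v_2] + [v_0,v_1].
As a 6×4 matrix over Z this has rank 3, with invariant factors (1,1,1).

Reading off H_k = ker ∂_k / im ∂_{k+1}:

  H_0: rank C_0 − rank ∂_1 = 4 − 3 = 1, and the invariant factors of ∂_1 are all 1, so H_0 = Z.
  H_1: rank ker ∂_1 − rank ∂_2 = (6 − 3) − 3 = 0, and the invariant factors of ∂_2 are all 1, so H_1 = 0.
  H_2: rank ker ∂_2 − rank ∂_3 = (4 − 3) − 0 = 1, and there is no ∂_3, so H_2 = Z.

H_0 = Z,  H_1 = 0,  H_2 = Z.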